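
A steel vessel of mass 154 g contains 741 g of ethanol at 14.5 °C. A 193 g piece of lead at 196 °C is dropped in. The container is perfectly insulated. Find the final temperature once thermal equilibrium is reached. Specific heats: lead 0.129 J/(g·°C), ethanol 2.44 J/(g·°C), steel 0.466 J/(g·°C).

Conservation of energy gives ΣQ = 0:
193×0.129×(T − 196) + 741×2.44×(T − 14.5) + 154×0.466×(T − 14.5) = 0
24.9(T − 196) + 1808(T − 14.5) + 71.76(T − 14.5) = 0
(24.9 + 1808 + 71.76) T = 24.9×196 + 1808×14.5 + 71.76×14.5
T = 32137 / 1904.7 = 16.9 °C

T_f ≈ 16.9 °C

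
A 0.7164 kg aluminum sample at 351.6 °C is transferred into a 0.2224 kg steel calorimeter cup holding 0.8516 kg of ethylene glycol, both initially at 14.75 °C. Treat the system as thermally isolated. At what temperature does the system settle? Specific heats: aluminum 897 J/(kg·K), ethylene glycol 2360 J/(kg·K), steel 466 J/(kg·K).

T_f ≈ 93.3 °C

Setting the total heat transfer to zero:
0.7164*897*(T − 351.6) + 0.8516*2360*(T − 14.75) + 0.2224*466*(T − 14.75) = 0
(642.61 + 2009.8 + 103.64) T = 642.61*351.6 + 2009.8*14.75 + 103.64*14.75
T ≈ 93.29 °C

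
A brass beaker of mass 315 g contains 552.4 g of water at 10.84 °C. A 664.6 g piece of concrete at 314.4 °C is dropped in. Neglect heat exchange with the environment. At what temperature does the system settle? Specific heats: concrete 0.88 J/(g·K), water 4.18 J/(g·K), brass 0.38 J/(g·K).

Setting the total heat transfer to zero:
664.6*0.88*(T − 314.4) + 552.4*4.18*(T − 10.84) + 315*0.38*(T − 10.84) = 0
(584.85 + 2309 + 119.7) T = 584.85*314.4 + 2309*10.84 + 119.7*10.84
T = 210204/3013.6 ≈ 69.75 °C

T_f ≈ 69.8 °C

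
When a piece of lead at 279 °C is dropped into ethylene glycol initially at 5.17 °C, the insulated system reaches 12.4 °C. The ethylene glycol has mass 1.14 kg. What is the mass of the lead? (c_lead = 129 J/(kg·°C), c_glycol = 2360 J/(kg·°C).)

m ≈ 0.566 kg

Heat gained plus heat lost sum to zero:
m×129×(12.4 − 279) + 1.14×2360×(12.4 − 5.17) = 0
-34391 m = -19452
m = -19452/-34391 ≈ 0.5656 kg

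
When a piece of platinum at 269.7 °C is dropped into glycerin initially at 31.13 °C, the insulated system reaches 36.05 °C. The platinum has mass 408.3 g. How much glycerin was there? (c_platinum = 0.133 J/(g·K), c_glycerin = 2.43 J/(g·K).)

m ≈ 1060 g

|Q_platinum| = |Q_glycerin|:
408.3·0.133·(269.7 − 36.05) = m·2.43·(36.05 − 31.13)
11.96 m = 12688  ⇒  m ≈ 1061 g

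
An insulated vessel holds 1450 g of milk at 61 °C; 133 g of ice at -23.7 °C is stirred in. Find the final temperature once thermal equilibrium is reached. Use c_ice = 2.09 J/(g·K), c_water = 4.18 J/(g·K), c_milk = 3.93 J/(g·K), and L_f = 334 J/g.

Heat gained plus heat lost sum to zero:
ice -23.7→0 °C: 133×2.09×23.7 = 6587.9; latent heat to melt: 133×334 = 44422; warm the meltwater: 555.94 T; milk: 5698.5(T − 61)
6254.4 T = 347608 − 51010 = 296599
T ≈ 47.42 °C — above 0 °C, consistent with complete melting.

T_f ≈ 47.4 °C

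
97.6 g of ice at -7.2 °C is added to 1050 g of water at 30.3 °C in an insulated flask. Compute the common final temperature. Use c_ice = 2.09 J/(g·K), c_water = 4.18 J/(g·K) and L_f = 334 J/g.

Sum of m c ΔT and latent-heat terms is zero:
ice -7.2→0 °C: 97.6×2.09×7.2 = 1468.7; fusion: m_ice L_f = 97.6×334 = 32598; warm the meltwater: 407.97 T; water cools: 1050×4.18×(T − 30.3) = 4389(T − 30.3)
4797 T = 132987 − 34067 = 98920
T ≈ 20.62 °C. Since T > 0 °C, the all-ice-melts assumption holds.

T_f ≈ 20.6 °C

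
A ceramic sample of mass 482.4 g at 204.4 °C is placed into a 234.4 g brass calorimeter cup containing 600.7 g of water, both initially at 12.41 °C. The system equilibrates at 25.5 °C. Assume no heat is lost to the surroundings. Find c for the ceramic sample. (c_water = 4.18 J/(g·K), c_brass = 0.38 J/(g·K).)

Setting the total heat transfer to zero:
482.4·c·(25.5 − 204.4) + 600.7·4.18·(25.5 − 12.41) + 234.4·0.38·(25.5 − 12.41) = 0
-86301 c = -34034
c = -34034/-86301 ≈ 0.3944 J/(g·K)

c ≈ 0.394 J/(g·K)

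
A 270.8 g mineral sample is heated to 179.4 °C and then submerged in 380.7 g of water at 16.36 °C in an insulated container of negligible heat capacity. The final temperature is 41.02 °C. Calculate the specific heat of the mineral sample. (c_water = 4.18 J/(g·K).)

c ≈ 1.05 J/(g·K)

Net heat exchanged in the isolated system is zero:
270.8·c·(41.02 − 179.4) + 380.7·4.18·(41.02 − 16.36) = 0
-37473 c = -39242
c = -39242/-37473 ≈ 1.047 J/(g·K)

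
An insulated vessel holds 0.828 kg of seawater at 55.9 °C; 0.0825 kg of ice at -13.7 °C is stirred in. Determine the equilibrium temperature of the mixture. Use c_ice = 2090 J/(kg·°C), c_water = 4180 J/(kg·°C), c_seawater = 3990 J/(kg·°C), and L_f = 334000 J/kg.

T_f ≈ 42.4 °C

Net heat exchanged in the isolated system is zero:
warm ice to 0 °C: 0.0825·2090·(0 − (-13.7)) = 2362.2; melt ice: 0.0825·334000 = 27555; warm the meltwater: 344.85 T; seawater: 3303.7(T − 55.9)
3648.6 T = 184678 − 29917 = 154761
T ≈ 42.42 °C (positive, so assuming full melt was valid).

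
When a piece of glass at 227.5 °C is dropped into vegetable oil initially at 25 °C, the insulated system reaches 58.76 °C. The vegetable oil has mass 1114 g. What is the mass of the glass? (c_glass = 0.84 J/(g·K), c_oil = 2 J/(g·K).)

m ≈ 531 g

Setting the total heat transfer to zero:
m·0.84·(58.76 − 227.5) + 1114·2·(58.76 − 25) = 0
-141.74 m = -75217
m = -75217/-141.74 ≈ 530.7 g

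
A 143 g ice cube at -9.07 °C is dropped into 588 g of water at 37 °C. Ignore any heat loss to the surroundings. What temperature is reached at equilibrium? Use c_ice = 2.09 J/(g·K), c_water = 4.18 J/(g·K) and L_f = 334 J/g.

Energy balance with sensible and latent terms:
warm ice to 0 °C: 143×2.09×(0 − (-9.07)) = 2710.8
  fusion: m_ice L_f = 143×334 = 47762
  meltwater 0→T: 143×4.18×T = 597.74 T
  water: 2457.8(T − 37)
3055.6 T = 90940 − 50473 = 40467
T ≈ 13.24 °C — above 0 °C, consistent with complete melting.

T_f ≈ 13.2 °C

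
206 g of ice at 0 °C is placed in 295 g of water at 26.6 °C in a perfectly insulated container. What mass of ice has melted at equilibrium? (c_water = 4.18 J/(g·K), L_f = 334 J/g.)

Heat available from the water dropping to 0 °C: 295·4.18·26.6 = 32800 J.
Melting all 206 g of ice would need 206·334 = 68804 J.
That's not enough to melt it all — equilibrium is at 0 °C with ice remaining.
m_melt = 32800 / L_f = 98.2 g.

m_melted ≈ 98.2 g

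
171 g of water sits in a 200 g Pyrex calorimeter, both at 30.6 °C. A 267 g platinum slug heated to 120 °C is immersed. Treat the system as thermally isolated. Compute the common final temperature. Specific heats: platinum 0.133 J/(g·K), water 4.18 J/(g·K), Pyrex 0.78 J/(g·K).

Conservation of energy gives ΣQ = 0:
267·0.133·(T − 120) + 171·4.18·(T − 30.6) + 200·0.78·(T − 30.6) = 0
35.51(T − 120) + 714.78(T − 30.6) + 156(T − 30.6) = 0
906.29 T = 30907
T = 30907/906.29 ≈ 34.10 °C

T_f ≈ 34.1 °C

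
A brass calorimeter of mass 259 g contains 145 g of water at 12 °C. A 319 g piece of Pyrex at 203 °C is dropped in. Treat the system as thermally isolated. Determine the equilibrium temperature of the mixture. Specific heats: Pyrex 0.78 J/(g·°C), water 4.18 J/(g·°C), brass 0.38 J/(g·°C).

T_f ≈ 61.9 °C

Setting the total heat transfer to zero:
319·0.78·(T − 203) + 145·4.18·(T − 12) + 259·0.38·(T − 12) = 0
248.82(T − 203) + 606.1(T − 12) + 98.42(T − 12) = 0
(248.82 + 606.1 + 98.42) T = 248.82·203 + 606.1·12 + 98.42·12
T = 58965 / 953.34 = 61.9 °C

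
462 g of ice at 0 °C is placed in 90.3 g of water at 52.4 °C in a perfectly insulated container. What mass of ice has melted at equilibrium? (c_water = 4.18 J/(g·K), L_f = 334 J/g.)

Heat available from the water dropping to 0 °C: 90.3·4.18·52.4 = 19779 J.
Fully melting the ice requires m_ice L_f = 462·334 = 154308 J.
That's not enough to melt it all — equilibrium is at 0 °C with ice remaining.
Mass melted = 19779/334 ≈ 59.22 g.

m_melted ≈ 59.2 g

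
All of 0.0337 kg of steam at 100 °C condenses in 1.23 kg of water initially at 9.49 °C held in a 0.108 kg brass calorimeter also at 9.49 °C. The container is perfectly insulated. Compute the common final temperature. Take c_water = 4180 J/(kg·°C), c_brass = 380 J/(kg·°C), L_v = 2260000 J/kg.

Taking heat into each body as positive, Σ m c ΔT = 0:
latent heat released on condensation: 0.0337·2260000 = 76162; condensate cools 100→T: 0.0337·4180·(T − 100) = 140.87(T − 100); water warms: 1.23·4180·(T − 9.49) = 5141.4(T − 9.49); brass cup: 0.108·380·(T − 9.49) = 41.04(T − 9.49)
5323.3 T = 76162 + 14087 + 49181 = 139430
T ≈ 26.19 °C — below 100 °C, confirming all the steam condensed.

T_f ≈ 26.2 °C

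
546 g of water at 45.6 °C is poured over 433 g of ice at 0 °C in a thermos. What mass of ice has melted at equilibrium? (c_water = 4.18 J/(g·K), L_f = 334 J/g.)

m_melted ≈ 312 g

Water can give up m c ΔT = 546×4.18×45.6 = 104072 J before reaching 0 °C.
To melt every bit of ice: 433×334 = 144622 J.
That's not enough to melt it all — equilibrium is at 0 °C with ice remaining.
Mass melted = 104072/334 ≈ 311.6 g.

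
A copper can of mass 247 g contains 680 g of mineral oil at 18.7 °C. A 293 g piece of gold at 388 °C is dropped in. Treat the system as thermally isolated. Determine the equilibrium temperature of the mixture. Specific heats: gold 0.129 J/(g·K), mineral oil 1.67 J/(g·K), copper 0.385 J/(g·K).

Heat gained plus heat lost sum to zero:
293*0.129*(T − 388) + 680*1.67*(T − 18.7) + 247*0.385*(T − 18.7) = 0
37.8(T − 388) + 1135.6(T − 18.7) + 95.09(T − 18.7) = 0
(37.8 + 1135.6 + 95.09) T = 37.8*388 + 1135.6*18.7 + 95.09*18.7
T = 37679 / 1268.5 = 29.7 °C

T_f ≈ 29.7 °C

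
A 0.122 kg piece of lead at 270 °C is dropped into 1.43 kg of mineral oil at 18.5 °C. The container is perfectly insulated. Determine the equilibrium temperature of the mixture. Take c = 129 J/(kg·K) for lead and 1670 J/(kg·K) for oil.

Net heat exchanged in the isolated system is zero:
0.122·129·(T − 270) + 1.43·1670·(T − 18.5) = 0
2403.8 T = 48429
T = 48429/2403.8 ≈ 20.15 °C

T_f ≈ 20.1 °C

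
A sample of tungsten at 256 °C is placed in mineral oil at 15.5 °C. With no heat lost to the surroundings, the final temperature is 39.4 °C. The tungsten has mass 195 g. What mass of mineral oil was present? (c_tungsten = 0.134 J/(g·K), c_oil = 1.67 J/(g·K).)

m ≈ 142 g

Energy conservation, ΣQ = 0:
195×0.134×(39.4 − 256) + m×1.67×(39.4 − 15.5) = 0
39.91 m = 5659.8
m = 5659.8/39.91 ≈ 141.8 g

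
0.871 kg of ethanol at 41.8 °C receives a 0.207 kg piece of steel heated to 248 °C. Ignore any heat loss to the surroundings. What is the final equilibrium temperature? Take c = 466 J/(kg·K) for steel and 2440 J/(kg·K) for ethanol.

Let T be the final temperature. ΣQ_i = 0:
0.207×466×(T − 248) + 0.871×2440×(T − 41.8) = 0
96.46(T − 248) + 2125.2(T − 41.8) = 0
(96.46 + 2125.2) T = 96.46×248 + 2125.2×41.8
T = 112758/2221.7 ≈ 50.75 °C

T_f ≈ 50.8 °C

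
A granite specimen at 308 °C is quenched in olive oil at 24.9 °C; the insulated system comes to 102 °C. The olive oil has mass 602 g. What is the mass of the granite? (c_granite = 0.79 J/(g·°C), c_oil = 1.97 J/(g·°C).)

m ≈ 562 g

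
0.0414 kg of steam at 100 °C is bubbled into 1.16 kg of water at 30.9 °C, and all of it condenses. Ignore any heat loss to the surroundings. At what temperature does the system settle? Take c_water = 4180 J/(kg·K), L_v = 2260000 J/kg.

Net heat exchanged in the isolated system is zero:
condense steam: −0.0414·2260000 = −93564; condensate cools 100→T: 0.0414·4180·(T − 100) = 173.05(T − 100); water warms: 1.16·4180·(T − 30.9) = 4848.8(T − 30.9)
5021.9 T = 93564 + 17305 + 149828 = 260697
T ≈ 51.91 °C, under the boiling point, so the assumption holds.

T_f ≈ 51.9 °C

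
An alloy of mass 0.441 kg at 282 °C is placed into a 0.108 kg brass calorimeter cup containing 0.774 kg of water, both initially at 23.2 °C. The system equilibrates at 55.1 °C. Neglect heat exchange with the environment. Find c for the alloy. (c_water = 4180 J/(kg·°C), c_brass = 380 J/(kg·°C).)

Heat gained plus heat lost sum to zero:
0.441×c×(55.1 − 282) + 0.774×4180×(55.1 − 23.2) + 0.108×380×(55.1 − 23.2) = 0
-100.06 c = -104516
c = -104516/-100.06 ≈ 1045 J/(kg·°C)

c ≈ 1040 J/(kg·°C)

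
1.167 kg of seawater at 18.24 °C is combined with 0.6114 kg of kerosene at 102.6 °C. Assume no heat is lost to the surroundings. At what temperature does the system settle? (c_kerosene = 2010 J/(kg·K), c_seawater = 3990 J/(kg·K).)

Set heat shed by the hot body equal to heat absorbed by the cold body:
0.6114×2010×(102.6 − T) = 1.167×3990×(T − 18.24)
1228.9(102.6 − T) = 4656.3(T − 18.24)
5885.2 T = 211018  ⇒  T ≈ 35.86 °C

T_f ≈ 35.9 °C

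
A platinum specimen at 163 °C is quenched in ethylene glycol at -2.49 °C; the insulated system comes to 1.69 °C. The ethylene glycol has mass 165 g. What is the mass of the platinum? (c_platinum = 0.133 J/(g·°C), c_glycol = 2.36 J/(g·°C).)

Energy conservation, ΣQ = 0:
m·0.133·(1.69 − 163) + 165·2.36·(1.69 − (-2.49)) = 0
-21.45 m = -1627.7
m = -1627.7/-21.45 ≈ 75.87 g

m ≈ 75.9 g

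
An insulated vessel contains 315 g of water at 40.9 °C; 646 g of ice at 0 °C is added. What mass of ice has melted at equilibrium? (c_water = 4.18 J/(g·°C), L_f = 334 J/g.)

m_melted ≈ 161 g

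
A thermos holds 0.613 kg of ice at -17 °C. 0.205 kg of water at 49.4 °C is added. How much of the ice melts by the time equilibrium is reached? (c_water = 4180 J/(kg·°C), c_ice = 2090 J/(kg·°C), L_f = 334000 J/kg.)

m_melted ≈ 0.0615 kg

Cooling the water to 0 °C releases 0.205×4180×49.4 = 42331 J.
Warming the ice to 0 °C takes 0.613×2090×17 = 21780 J, leaving 20551 J for melting.
Melting all 0.613 kg of ice would need 0.613×334000 = 204742 J.
That's not enough to melt it all — equilibrium is at 0 °C with ice remaining.
m_melt = 20551 / L_f = 0.06153 kg.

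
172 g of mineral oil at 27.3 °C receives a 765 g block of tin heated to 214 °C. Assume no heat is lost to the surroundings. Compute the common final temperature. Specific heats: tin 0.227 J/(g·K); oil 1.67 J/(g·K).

T_f ≈ 97.6 °C

|Q_tin| = |Q_oil|:
765·0.227·(214 − T) = 172·1.67·(T − 27.3)
173.66(214 − T) = 287.24(T − 27.3)
460.89 T = 45004  ⇒  T ≈ 97.64 °C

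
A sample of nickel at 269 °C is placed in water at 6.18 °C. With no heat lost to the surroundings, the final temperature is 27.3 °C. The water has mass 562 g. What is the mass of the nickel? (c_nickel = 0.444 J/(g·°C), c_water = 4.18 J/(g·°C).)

|Q_nickel| = |Q_water|:
m·0.444·(269 − 27.3) = 562·4.18·(27.3 − 6.18)
107.31 m = 49614  ⇒  m ≈ 462.3 g

m ≈ 462 g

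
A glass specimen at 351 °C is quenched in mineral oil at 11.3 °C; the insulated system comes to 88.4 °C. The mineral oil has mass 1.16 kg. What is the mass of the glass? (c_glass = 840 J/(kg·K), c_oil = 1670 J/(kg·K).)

m ≈ 0.677 kg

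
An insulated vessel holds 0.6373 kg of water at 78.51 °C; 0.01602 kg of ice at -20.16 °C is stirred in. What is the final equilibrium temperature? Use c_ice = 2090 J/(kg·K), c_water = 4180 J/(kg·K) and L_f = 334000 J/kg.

T_f ≈ 74.4 °C

Energy balance with sensible and latent terms:
ice -20.16→0 °C: 0.01602×2090×20.16 = 674.99; melt ice: 0.01602×334000 = 5350.7; meltwater 0→T: 0.01602×4180×T = 66.96 T; water: 2663.9(T − 78.51)
2730.9 T = 209144 − 6025.7 = 203118
T ≈ 74.38 °C — above 0 °C, consistent with complete melting.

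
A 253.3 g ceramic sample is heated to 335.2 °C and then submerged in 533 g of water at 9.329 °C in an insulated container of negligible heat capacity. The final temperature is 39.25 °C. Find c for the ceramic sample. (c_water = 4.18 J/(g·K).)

c ≈ 0.889 J/(g·K)

Heat lost by the ceramic sample = heat gained by the water:
253.3×c×(335.2 − 39.25) = 533×4.18×(39.25 − 9.329)
74964 c = 66662  ⇒  c ≈ 0.8893 J/(g·K)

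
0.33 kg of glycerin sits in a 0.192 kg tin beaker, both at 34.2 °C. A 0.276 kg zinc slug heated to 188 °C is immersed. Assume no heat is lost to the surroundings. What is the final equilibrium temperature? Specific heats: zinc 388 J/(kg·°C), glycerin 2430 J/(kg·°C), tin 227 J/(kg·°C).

Conservation of energy gives ΣQ = 0:
0.276·388·(T − 188) + 0.33·2430·(T − 34.2) + 0.192·227·(T − 34.2) = 0
(107.09 + 801.9 + 43.58) T = 107.09·188 + 801.9·34.2 + 43.58·34.2
T = 49048/952.57 ≈ 51.49 °C

T_f ≈ 51.5 °C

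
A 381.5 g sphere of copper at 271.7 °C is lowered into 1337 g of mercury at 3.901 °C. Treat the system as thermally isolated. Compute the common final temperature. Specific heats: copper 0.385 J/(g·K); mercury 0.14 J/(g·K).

|Q_copper| = |Q_mercury|:
381.5*0.385*(271.7 − T) = 1337*0.14*(T − 3.901)
146.88(271.7 − T) = 187.18(T − 3.901)
334.06 T = 40637  ⇒  T ≈ 121.65 °C

T_f ≈ 121.6 °C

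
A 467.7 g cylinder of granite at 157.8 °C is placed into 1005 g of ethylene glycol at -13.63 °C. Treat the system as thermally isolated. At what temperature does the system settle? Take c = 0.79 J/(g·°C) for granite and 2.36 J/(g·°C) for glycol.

Heat lost by the granite equals heat gained by the glycol:
467.7*0.79*(157.8 − T) = 1005*2.36*(T − (-13.63))
369.48(157.8 − T) = 2371.8(T − (-13.63))
2741.3 T = 25977  ⇒  T ≈ 9.48 °C

T_f ≈ 9.5 °C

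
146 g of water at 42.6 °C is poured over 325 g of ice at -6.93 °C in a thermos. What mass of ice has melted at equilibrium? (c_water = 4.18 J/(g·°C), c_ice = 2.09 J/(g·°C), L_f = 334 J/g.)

Water can give up m c ΔT = 146×4.18×42.6 = 25998 J before reaching 0 °C.
Warming the ice to 0 °C takes 325×2.09×6.93 = 4707.2 J, leaving 21291 J for melting.
Melting all 325 g of ice would need 325×334 = 108550 J.
Since 21291 < 108550 J, not all the ice melts; equilibrium is at 0 °C.
m_melted×334 = 21291  ⇒  m_melted ≈ 63.74 g.

m_melted ≈ 63.7 g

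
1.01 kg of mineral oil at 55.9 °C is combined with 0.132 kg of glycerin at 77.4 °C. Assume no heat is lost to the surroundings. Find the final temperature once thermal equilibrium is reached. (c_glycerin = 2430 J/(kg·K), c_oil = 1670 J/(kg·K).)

T_f ≈ 59.3 °C

With ΣQ=0 the equilibrium temperature is the m·c-weighted mean:
T_f = (320.76*77.4 + 1686.7*55.9) / (320.76 + 1686.7)
    = 119113 / 2007.5 ≈ 59.34 °C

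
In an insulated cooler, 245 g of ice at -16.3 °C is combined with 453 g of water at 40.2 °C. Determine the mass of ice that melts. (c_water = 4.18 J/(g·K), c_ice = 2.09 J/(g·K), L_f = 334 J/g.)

Water can give up m c ΔT = 453×4.18×40.2 = 76120 J before reaching 0 °C.
Of that, 245×2.09×16.3 = 8346.4 J goes to bring the ice to 0 °C, leaving 67774 J.
Melting all 245 g of ice would need 245×334 = 81830 J.
Since 67774 < 81830 J, not all the ice melts; equilibrium is at 0 °C.
Mass melted = 67774/334 ≈ 202.9 g.

m_melted ≈ 203 g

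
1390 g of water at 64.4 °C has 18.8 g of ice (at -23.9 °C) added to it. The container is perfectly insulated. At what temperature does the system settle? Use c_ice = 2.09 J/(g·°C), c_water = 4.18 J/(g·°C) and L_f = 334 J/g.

T_f ≈ 62.3 °C

Conservation of energy gives ΣQ = 0:
warm ice to 0 °C: 18.8·2.09·(0 − (-23.9)) = 939.08; latent heat to melt: 18.8·334 = 6279.2; meltwater 0→T: 18.8·4.18·T = 78.58 T; water cools: 1390·4.18·(T − 64.4) = 5810.2(T − 64.4)
5888.8 T = 374177 − 7218.3 = 366959
T ≈ 62.31 °C. Since T > 0 °C, the all-ice-melts assumption holds.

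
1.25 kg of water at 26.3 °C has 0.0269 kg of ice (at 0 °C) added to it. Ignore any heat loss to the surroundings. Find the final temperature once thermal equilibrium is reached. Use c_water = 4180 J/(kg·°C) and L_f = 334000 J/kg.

T_f ≈ 24.1 °C

Net heat exchanged in the isolated system is zero:
melt ice: 0.0269·334000 = 8984.6
  warm the meltwater: 112.44 T
  water: 5225(T − 26.3)
5337.4 T = 137418 − 8984.6 = 128433
T ≈ 24.06 °C (positive, so assuming full melt was valid).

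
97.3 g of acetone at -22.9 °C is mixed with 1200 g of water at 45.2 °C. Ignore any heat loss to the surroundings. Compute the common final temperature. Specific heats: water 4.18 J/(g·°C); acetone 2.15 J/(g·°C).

T_f = Σ m_i c_i T_i / Σ m_i c_i:
T_f = (5016·45.2 + 209.19·(-22.9)) / (5016 + 209.19)
    = 221933 / 5225.2 ≈ 42.47 °C

T_f ≈ 42.5 °C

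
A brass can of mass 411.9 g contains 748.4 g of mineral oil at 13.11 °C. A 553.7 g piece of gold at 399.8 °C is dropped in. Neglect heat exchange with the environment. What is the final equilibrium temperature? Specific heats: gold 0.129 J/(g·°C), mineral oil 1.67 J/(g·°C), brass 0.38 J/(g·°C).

Let T be the final temperature. ΣQ_i = 0:
553.7×0.129×(T − 399.8) + 748.4×1.67×(T − 13.11) + 411.9×0.38×(T − 13.11) = 0
71.43(T − 399.8) + 1249.8(T − 13.11) + 156.52(T − 13.11) = 0
1477.8 T = 46994
T = 46994/1477.8 ≈ 31.80 °C

T_f ≈ 31.8 °C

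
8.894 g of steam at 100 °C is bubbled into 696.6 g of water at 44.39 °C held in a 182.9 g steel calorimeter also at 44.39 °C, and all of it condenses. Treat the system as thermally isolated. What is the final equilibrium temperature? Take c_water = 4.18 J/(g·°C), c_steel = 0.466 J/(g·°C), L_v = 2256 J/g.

Conservation of energy gives ΣQ = 0:
condense steam: −8.894×2256 = −20065
  condensate cools 100→T: 8.894×4.18×(T − 100) = 37.18(T − 100)
  original water: 2911.8(T − 44.39)
  steel cup: 182.9×0.466×(T − 44.39) = 85.23(T − 44.39)
3034.2 T = 20065 + 3717.7 + 133038 = 156820
T ≈ 51.68 °C — below 100 °C, confirming all the steam condensed.

T_f ≈ 51.7 °C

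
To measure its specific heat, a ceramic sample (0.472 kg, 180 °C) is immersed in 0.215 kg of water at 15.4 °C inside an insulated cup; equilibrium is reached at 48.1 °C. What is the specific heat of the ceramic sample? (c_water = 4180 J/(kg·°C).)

c ≈ 472 J/(kg·°C)

m_s c (T_s − T_f) = m_water c_water (T_f − T_0):
0.472·c·(180 − 48.1) = 0.215·4180·(48.1 − 15.4)
62.26 c = 29387  ⇒  c ≈ 472 J/(kg·°C)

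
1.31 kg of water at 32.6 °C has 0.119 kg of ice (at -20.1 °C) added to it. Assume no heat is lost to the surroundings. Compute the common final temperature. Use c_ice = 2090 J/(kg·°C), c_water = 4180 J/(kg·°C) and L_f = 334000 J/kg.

T_f ≈ 22.4 °C

Conservation of energy gives ΣQ = 0:
warm ice to 0 °C: 0.119·2090·(0 − (-20.1)) = 4999.1
  fusion: m_ice L_f = 0.119·334000 = 39746
  warm the meltwater: 497.42 T
  water: 5475.8(T − 32.6)
5973.2 T = 178511 − 44745 = 133766
T ≈ 22.39 °C — above 0 °C, consistent with complete melting.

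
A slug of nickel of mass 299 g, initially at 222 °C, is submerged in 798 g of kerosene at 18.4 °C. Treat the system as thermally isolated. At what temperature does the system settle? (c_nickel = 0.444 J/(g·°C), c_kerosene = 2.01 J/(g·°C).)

T_f ≈ 34.0 °C

|Q_nickel| = |Q_kerosene|:
299×0.444×(222 − T) = 798×2.01×(T − 18.4)
132.76(222 − T) = 1604(T − 18.4)
1736.7 T = 58985  ⇒  T ≈ 33.96 °C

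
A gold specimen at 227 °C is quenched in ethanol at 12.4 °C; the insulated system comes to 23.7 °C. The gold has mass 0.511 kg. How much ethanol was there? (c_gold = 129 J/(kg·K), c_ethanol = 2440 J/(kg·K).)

|Q_gold| = |Q_ethanol|:
0.511·129·(227 − 23.7) = m·2440·(23.7 − 12.4)
27572 m = 13401  ⇒  m ≈ 0.486 kg

m ≈ 0.486 kg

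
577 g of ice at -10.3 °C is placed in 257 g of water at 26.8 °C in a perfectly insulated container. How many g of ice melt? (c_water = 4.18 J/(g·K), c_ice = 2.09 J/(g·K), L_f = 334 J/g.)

Heat available from the water dropping to 0 °C: 257·4.18·26.8 = 28790 J.
Of that, 577·2.09·10.3 = 12421 J goes to bring the ice to 0 °C, leaving 16369 J.
Melting all 577 g of ice would need 577·334 = 192718 J.
That's not enough to melt it all — equilibrium is at 0 °C with ice remaining.
m_melted·334 = 16369  ⇒  m_melted ≈ 49.01 g.

m_melted ≈ 49 g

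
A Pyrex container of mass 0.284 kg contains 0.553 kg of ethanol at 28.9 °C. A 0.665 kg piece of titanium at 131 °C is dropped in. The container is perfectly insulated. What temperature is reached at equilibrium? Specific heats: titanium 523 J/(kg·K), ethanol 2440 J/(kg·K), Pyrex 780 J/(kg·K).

With ΣQ=0 the equilibrium temperature is the m·c-weighted mean:
T_f = (347.8*131 + 1349.3*28.9 + 221.52*28.9) / (347.8 + 1349.3 + 221.52)
    = 90958 / 1918.6 ≈ 47.41 °C

T_f ≈ 47.4 °C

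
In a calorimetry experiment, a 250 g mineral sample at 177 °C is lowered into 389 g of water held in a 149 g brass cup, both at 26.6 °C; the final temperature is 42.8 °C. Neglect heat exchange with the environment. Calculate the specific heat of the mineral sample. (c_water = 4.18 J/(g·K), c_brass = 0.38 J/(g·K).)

c ≈ 0.812 J/(g·K)

Conservation of energy gives ΣQ = 0:
250·c·(42.8 − 177) + 389·4.18·(42.8 − 26.6) + 149·0.38·(42.8 − 26.6) = 0
-33550 c = -27259
c = -27259/-33550 ≈ 0.8125 J/(g·K)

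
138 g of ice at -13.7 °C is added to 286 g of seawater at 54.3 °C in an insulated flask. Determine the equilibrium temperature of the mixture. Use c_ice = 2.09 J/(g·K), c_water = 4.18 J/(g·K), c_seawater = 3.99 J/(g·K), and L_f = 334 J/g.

Setting the total heat transfer to zero:
warm ice to 0 °C: 138·2.09·(0 − (-13.7)) = 3951.4; fusion: m_ice L_f = 138·334 = 46092; warm the meltwater: 576.84 T; seawater: 1141.1(T − 54.3)
1718 T = 61964 − 50043 = 11921
T ≈ 6.94 °C (positive, so assuming full melt was valid).

T_f ≈ 6.9 °C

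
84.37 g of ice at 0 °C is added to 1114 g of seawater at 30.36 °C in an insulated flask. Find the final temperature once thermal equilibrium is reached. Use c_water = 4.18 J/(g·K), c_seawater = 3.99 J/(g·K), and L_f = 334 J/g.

Energy conservation, ΣQ = 0:
latent heat to melt: 84.37×334 = 28180; warm the meltwater: 352.67 T; seawater cools: 1114×3.99×(T − 30.36) = 4444.9(T − 30.36)
4797.5 T = 134946 − 28180 = 106766
T ≈ 22.25 °C (positive, so assuming full melt was valid).

T_f ≈ 22.3 °C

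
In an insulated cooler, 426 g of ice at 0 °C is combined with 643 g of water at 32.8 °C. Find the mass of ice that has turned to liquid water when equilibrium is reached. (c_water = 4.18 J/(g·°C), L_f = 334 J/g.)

m_melted ≈ 264 g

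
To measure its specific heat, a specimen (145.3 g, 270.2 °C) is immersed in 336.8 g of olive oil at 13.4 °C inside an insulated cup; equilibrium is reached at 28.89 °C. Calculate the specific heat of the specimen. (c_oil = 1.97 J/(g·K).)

c ≈ 0.293 J/(g·K)

m_s c (T_s − T_f) = m_oil c_oil (T_f − T_0):
145.3·c·(270.2 − 28.89) = 336.8·1.97·(28.89 − 13.4)
35062 c = 10278  ⇒  c ≈ 0.2931 J/(g·K)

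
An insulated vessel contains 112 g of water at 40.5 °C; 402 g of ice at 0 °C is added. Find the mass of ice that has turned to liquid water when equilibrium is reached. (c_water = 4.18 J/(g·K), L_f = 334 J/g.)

m_melted ≈ 56.8 g

Water can give up m c ΔT = 112·4.18·40.5 = 18960 J before reaching 0 °C.
To melt every bit of ice: 402·334 = 134268 J.
18960 J < 134268 J, so only part of the ice melts and the system sits at 0 °C.
m_melt = 18960 / L_f = 56.77 g.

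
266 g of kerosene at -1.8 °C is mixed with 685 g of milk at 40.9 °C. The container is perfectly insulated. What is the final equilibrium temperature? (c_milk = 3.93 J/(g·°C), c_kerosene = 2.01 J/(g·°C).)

Setting the total heat transfer to zero:
685×3.93×(T − 40.9) + 266×2.01×(T − (-1.8)) = 0
2692.1(T − 40.9) + 534.66(T − (-1.8)) = 0
3226.7 T = 109142
T = 109142/3226.7 ≈ 33.82 °C

T_f ≈ 33.8 °C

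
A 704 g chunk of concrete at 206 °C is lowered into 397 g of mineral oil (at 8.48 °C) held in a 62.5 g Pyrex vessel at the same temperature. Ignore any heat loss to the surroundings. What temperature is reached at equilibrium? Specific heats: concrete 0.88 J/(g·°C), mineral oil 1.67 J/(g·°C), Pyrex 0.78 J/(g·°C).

Setting the total heat transfer to zero:
704×0.88×(T − 206) + 397×1.67×(T − 8.48) + 62.5×0.78×(T − 8.48) = 0
1331.3 T = 133657
T = 133657/1331.3 ≈ 100.40 °C

T_f ≈ 100.4 °C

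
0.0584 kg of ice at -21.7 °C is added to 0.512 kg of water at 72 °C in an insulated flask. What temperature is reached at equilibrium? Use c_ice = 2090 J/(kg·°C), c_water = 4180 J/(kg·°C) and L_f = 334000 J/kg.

T_f ≈ 55.3 °C

Setting the total heat transfer to zero:
warm ice to 0 °C: 0.0584·2090·(0 − (-21.7)) = 2648.6; latent heat to melt: 0.0584·334000 = 19506; warm the meltwater: 244.11 T; water cools: 0.512·4180·(T − 72) = 2140.2(T − 72)
2384.3 T = 154092 − 22154 = 131937
T ≈ 55.34 °C — above 0 °C, consistent with complete melting.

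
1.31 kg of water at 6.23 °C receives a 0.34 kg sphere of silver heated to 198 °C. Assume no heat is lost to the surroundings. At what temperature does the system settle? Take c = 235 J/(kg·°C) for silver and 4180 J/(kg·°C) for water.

T_f ≈ 9.0 °C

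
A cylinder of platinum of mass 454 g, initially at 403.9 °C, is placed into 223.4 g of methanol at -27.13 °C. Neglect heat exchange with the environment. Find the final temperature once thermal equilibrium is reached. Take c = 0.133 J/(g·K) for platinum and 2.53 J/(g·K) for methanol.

T_f ≈ 14.5 °C

Conservation of energy gives ΣQ = 0:
454*0.133*(T − 403.9) + 223.4*2.53*(T − (-27.13)) = 0
60.38(T − 403.9) + 565.2(T − (-27.13)) = 0
(60.38 + 565.2) T = 60.38*403.9 + 565.2*(-27.13)
T = 9054.4/625.58 ≈ 14.47 °C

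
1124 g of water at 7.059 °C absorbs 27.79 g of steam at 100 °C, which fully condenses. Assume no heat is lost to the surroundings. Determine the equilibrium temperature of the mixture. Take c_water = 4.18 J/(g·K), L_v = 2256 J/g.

T_f ≈ 22.3 °C

Let T be the final temperature. ΣQ_i = 0:
latent heat released on condensation: 27.79·2256 = 62694; condensate cools 100→T: 27.79·4.18·(T − 100) = 116.16(T − 100); water warms: 1124·4.18·(T − 7.059) = 4698.3(T − 7.059)
4814.5 T = 62694 + 11616 + 33165 = 107476
T ≈ 22.32 °C — below 100 °C, confirming all the steam condensed.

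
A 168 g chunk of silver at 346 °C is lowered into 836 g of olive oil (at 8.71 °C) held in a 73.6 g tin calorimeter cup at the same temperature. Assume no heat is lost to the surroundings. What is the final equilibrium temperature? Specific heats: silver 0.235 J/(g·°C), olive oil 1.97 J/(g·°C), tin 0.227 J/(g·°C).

T_f ≈ 16.5 °C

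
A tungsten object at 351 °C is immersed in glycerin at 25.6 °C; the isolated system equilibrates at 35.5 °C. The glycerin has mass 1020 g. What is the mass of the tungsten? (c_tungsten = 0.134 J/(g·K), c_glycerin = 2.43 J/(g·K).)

m ≈ 580 g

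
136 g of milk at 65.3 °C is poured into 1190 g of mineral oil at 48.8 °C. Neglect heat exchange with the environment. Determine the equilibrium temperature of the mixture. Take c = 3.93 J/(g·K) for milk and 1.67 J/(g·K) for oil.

Energy conservation, ΣQ = 0:
136*3.93*(T − 65.3) + 1190*1.67*(T − 48.8) = 0
534.48(T − 65.3) + 1987.3(T − 48.8) = 0
2521.8 T = 131882
T ≈ 52.30 °C

T_f ≈ 52.3 °C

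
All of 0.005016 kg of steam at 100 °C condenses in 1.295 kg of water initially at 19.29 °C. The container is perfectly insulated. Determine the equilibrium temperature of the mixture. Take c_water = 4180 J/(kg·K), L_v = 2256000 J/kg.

Heat gained plus heat lost sum to zero:
steam→water at 100 °C releases m L_v = 0.005016×2256000 = 11316
  condensed water 100 °C→T: 20.97(T − 100)
  original water: 5413.1(T − 19.29)
5434.1 T = 11316 + 2096.7 + 104419 = 117831
T ≈ 21.68 °C, under the boiling point, so the assumption holds.

T_f ≈ 21.7 °C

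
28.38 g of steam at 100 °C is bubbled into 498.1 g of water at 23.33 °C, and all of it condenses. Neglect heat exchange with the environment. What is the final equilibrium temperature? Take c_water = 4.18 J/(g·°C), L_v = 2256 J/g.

Energy conservation, ΣQ = 0:
condense steam: −28.38·2256 = −64025
  condensate cools 100→T: 28.38·4.18·(T − 100) = 118.63(T − 100)
  original water: 2082.1(T − 23.33)
2200.7 T = 64025 + 11863 + 48574 = 124463
T ≈ 56.56 °C, under the boiling point, so the assumption holds.

T_f ≈ 56.6 °C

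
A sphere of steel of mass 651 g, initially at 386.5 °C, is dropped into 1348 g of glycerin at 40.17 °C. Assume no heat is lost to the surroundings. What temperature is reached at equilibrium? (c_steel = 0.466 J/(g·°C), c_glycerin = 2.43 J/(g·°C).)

T_f ≈ 69.5 °C

Heat gained plus heat lost sum to zero:
651×0.466×(T − 386.5) + 1348×2.43×(T − 40.17) = 0
3579 T = 248833
T ≈ 69.53 °C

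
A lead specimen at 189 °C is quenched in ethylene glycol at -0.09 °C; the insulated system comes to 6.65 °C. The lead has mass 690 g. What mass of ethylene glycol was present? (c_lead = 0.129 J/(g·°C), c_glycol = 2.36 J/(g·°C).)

m ≈ 1020 g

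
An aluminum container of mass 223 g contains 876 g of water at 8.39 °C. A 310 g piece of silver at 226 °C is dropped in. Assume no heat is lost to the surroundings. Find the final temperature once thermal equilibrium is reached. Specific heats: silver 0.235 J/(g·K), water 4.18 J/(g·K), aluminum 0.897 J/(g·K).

T_f ≈ 12.4 °C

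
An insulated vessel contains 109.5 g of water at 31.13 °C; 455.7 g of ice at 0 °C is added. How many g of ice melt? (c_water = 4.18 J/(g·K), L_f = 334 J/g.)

m_melted ≈ 42.7 g

Water can give up m c ΔT = 109.5·4.18·31.13 = 14249 J before reaching 0 °C.
Fully melting the ice requires m_ice L_f = 455.7·334 = 152204 J.
That's not enough to melt it all — equilibrium is at 0 °C with ice remaining.
m_melt = 14249 / L_f = 42.66 g.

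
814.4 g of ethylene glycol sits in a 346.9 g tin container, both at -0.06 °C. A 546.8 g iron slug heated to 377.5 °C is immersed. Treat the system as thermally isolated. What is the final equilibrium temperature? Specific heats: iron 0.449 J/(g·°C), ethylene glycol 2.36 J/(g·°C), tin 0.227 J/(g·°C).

Taking heat into each body as positive, Σ m c ΔT = 0:
546.8*0.449*(T − 377.5) + 814.4*2.36*(T − (-0.06)) + 346.9*0.227*(T − (-0.06)) = 0
245.51(T − 377.5) + 1922(T − (-0.06)) + 78.75(T − (-0.06)) = 0
(245.51 + 1922 + 78.75) T = 245.51*377.5 + 1922*(-0.06) + 78.75*(-0.06)
T = 92561/2246.2 ≈ 41.21 °C

T_f ≈ 41.2 °C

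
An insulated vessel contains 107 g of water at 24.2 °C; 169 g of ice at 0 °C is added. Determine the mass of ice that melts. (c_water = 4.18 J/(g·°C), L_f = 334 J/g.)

m_melted ≈ 32.4 g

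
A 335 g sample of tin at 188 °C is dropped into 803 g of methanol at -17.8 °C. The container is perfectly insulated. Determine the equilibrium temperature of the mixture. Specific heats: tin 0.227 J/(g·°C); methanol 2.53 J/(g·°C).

T_f ≈ -10.4 °C

Energy conservation, ΣQ = 0:
335×0.227×(T − 188) + 803×2.53×(T − (-17.8)) = 0
2107.6 T = -21866
T = -21866/2107.6 ≈ -10.37 °C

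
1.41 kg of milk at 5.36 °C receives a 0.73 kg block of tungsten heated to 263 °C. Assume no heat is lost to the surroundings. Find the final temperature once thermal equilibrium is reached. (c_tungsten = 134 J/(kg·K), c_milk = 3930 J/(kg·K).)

T_f ≈ 9.8 °C

Heat lost by the tungsten equals heat gained by the milk:
0.73·134·(263 − T) = 1.41·3930·(T − 5.36)
97.82(263 − T) = 5541.3(T − 5.36)
5639.1 T = 55428  ⇒  T ≈ 9.83 °C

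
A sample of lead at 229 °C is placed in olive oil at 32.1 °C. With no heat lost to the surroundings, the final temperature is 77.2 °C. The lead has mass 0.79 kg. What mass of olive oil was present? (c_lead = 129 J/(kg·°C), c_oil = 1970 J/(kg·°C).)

Heat lost by the lead = heat gained by the oil:
0.79·129·(229 − 77.2) = m·1970·(77.2 − 32.1)
88847 m = 15470  ⇒  m ≈ 0.1741 kg

m ≈ 0.174 kg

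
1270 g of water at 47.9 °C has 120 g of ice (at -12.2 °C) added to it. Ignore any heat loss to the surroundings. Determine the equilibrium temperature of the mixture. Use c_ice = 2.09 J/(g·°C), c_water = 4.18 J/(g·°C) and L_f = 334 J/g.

Heat gained plus heat lost sum to zero:
ice -12.2→0 °C: 120·2.09·12.2 = 3059.8; melt ice: 120·334 = 40080; meltwater 0→T: 120·4.18·T = 501.6 T; water cools: 1270·4.18·(T − 47.9) = 5308.6(T − 47.9)
5810.2 T = 254282 − 43140 = 211142
T ≈ 36.34 °C. Since T > 0 °C, the all-ice-melts assumption holds.

T_f ≈ 36.3 °C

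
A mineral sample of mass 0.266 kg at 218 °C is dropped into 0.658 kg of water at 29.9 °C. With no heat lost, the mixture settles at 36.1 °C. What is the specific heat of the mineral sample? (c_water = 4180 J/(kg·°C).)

c ≈ 352 J/(kg·°C)

Heat gained plus heat lost sum to zero:
0.266·c·(36.1 − 218) + 0.658·4180·(36.1 − 29.9) = 0
-48.39 c = -17053
c = -17053/-48.39 ≈ 352.4 J/(kg·°C)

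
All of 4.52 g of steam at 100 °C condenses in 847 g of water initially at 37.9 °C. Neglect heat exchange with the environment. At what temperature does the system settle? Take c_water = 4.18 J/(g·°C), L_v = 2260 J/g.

T_f ≈ 41.1 °C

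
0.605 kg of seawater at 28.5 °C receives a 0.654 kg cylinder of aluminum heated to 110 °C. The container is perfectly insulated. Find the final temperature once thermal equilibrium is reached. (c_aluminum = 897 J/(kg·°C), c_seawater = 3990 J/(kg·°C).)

T_f ≈ 44.4 °C

Setting the total heat transfer to zero:
0.654*897*(T − 110) + 0.605*3990*(T − 28.5) = 0
586.64(T − 110) + 2413.9(T − 28.5) = 0
(586.64 + 2413.9) T = 586.64*110 + 2413.9*28.5
T = 133328/3000.6 ≈ 44.43 °C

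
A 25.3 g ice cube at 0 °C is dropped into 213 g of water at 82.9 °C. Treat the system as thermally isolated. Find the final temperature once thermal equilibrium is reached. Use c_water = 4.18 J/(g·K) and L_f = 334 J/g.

T_f ≈ 65.6 °C

Heat gained plus heat lost sum to zero:
fusion: m_ice L_f = 25.3·334 = 8450.2; meltwater 0→T: 25.3·4.18·T = 105.75 T; water: 890.34(T − 82.9)
996.09 T = 73809 − 8450.2 = 65359
T ≈ 65.62 °C (positive, so assuming full melt was valid).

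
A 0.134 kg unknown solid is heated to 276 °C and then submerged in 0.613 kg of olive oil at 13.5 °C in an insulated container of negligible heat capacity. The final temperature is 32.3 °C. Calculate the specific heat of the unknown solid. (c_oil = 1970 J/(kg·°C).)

m_s c (T_s − T_f) = m_oil c_oil (T_f − T_0):
0.134·c·(276 − 32.3) = 0.613·1970·(32.3 − 13.5)
32.66 c = 22703  ⇒  c ≈ 695.2 J/(kg·°C)

c ≈ 695 J/(kg·°C)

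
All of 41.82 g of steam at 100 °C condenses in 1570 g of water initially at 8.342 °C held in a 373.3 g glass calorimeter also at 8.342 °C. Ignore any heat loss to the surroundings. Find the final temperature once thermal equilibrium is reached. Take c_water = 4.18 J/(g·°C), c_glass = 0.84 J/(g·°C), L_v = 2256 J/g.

T_f ≈ 24.0 °C

Taking heat into each body as positive, Σ m c ΔT = 0:
steam→water at 100 °C releases m L_v = 41.82·2256 = 94346; condensed water 100 °C→T: 174.81(T − 100); original water: 6562.6(T − 8.342); glass cup: 373.3·0.84·(T − 8.342) = 313.57(T − 8.342)
7051 T = 94346 + 17481 + 57361 = 169188
T ≈ 23.99 °C — below 100 °C, confirming all the steam condensed.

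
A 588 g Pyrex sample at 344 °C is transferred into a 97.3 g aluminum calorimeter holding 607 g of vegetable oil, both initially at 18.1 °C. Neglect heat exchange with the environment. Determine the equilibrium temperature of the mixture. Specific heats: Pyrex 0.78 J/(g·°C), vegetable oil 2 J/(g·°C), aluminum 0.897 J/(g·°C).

T_f ≈ 103.0 °C

Energy conservation, ΣQ = 0:
588·0.78·(T − 344) + 607·2·(T − 18.1) + 97.3·0.897·(T − 18.1) = 0
(458.64 + 1214 + 87.28) T = 458.64·344 + 1214·18.1 + 87.28·18.1
T = 181325 / 1759.9 = 103 °C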